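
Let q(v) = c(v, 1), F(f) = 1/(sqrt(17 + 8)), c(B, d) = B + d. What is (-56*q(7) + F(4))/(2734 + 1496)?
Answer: -2239/21150 ≈ -0.10586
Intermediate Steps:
F(f) = 1/5 (F(f) = 1/(sqrt(25)) = 1/5)
q(v) = 1 + v (q(v) = v + 1 = 1 + v)
(-56*q(7) + F(4))/(2734 + 1496) = (-56*(1 + 7) + 1/5)/(2734 + 1496) = (-56*8 + 1/5)/4230 = (-448 + 1/5)*(1/4230) = -2239/5*1/4230 = -2239/21150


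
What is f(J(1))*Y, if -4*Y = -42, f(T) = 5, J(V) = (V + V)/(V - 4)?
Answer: 105/2 ≈ 52.500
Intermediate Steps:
J(V) = 2*V/(-4 + V) (J(V) = (2*V)/(-4 + V) = 2*V/(-4 + V))
Y = 21/2 (Y = -1/4*(-42) = 21/2 ≈ 10.500)
f(J(1))*Y = 5*(21/2) = 105/2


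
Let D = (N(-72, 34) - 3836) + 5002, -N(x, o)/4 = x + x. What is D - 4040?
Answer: -2298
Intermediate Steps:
N(x, o) = -8*x (N(x, o) = -4*(x + x) = -8*x)
D = 1742 (D = (-8*(-72) - 3836) + 5002 = (576 - 3836) + 5002 = -3260 + 5002 = 1742)
D - 4040 = 1742 - 4040 = -2298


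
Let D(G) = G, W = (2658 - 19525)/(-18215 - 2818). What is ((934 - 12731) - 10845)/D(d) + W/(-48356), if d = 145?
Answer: -23028540963931/147475403460 ≈ -156.15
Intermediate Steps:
W = 16867/21033 (W = -16867/(-21033) = -16867*(-1/21033) = 16867/21033 ≈ 0.80193)
((934 - 12731) - 10845)/D(d) + W/(-48356) = ((934 - 12731) - 10845)/145 + (16867/21033)/(-48356) = (-11797 - 10845)*(1/145) + (16867/21033)*(-1/48356) = -22642*1/145 - 16867/1017071748 = -22642/145 - 16867/1017071748 = -23028540963931/147475403460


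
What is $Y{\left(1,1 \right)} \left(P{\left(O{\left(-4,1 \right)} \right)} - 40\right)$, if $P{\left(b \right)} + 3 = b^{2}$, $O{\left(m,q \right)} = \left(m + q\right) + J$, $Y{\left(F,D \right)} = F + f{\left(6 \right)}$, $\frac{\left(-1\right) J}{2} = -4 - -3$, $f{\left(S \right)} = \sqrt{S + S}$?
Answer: $-42 - 84 \sqrt{3} \approx -187.49$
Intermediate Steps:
$f{\left(S \right)} = \sqrt{2} \sqrt{S}$ ($f{\left(S \right)} = \sqrt{2 S} = \sqrt{2} \sqrt{S}$)
$J = 2$ ($J = - 2 \left(-4 - -3\right) = - 2 \left(-4 + 3\right) = \left(-2\right) \left(-1\right) = 2$)
$Y{\left(F,D \right)} = F + 2 \sqrt{3}$ ($Y{\left(F,D \right)} = F + \sqrt{2} \sqrt{6} = F + 2 \sqrt{3}$)
$O{\left(m,q \right)} = 2 + m + q$ ($O{\left(m,q \right)} = \left(m + q\right) + 2 = 2 + m + q$)
$P{\left(b \right)} = -3 + b^{2}$
$Y{\left(1,1 \right)} \left(P{\left(O{\left(-4,1 \right)} \right)} - 40\right) = \left(1 + 2 \sqrt{3}\right) \left(\left(-3 + \left(2 - 4 + 1\right)^{2}\right) - 40\right) = \left(1 + 2 \sqrt{3}\right) \left(\left(-3 + \left(-1\right)^{2}\right) - 40\right) = \left(1 + 2 \sqrt{3}\right) \left(\left(-3 + 1\right) - 40\right) = \left(1 + 2 \sqrt{3}\right) \left(-2 - 40\right) = \left(1 + 2 \sqrt{3}\right) \left(-42\right) = -42 - 84 \sqrt{3}$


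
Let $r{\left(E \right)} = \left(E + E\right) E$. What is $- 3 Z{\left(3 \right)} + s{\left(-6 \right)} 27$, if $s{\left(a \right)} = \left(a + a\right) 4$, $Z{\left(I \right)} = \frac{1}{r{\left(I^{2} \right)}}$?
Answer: $- \frac{69985}{54} \approx -1296.0$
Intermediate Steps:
$r{\left(E \right)} = 2 E^{2}$ ($r{\left(E \right)} = 2 E E = 2 E^{2}$)
$Z{\left(I \right)} = \frac{1}{2 I^{4}}$ ($Z{\left(I \right)} = \frac{1}{2 \left(I^{2}\right)^{2}} = \frac{1}{2 I^{4}}$)
$s{\left(a \right)} = 8 a$ ($s{\left(a \right)} = 2 a 4 = 8 a$)
$- 3 Z{\left(3 \right)} + s{\left(-6 \right)} 27 = - 3 \frac{1}{2 \cdot 81} + 8 \left(-6\right) 27 = - 3 \cdot \frac{1}{2} \cdot \frac{1}{81} - 1296 = \left(-3\right) \frac{1}{162} - 1296 = - \frac{1}{54} - 1296 = - \frac{69985}{54}$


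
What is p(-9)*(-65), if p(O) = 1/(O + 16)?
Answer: -65/7 ≈ -9.2857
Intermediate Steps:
p(O) = 1/(16 + O)
p(-9)*(-65) = -65/(16 - 9) = -65/7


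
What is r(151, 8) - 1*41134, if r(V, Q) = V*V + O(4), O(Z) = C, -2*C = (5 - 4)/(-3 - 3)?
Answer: -219995/12 ≈ -18333.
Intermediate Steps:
C = 1/12 (C = -(5 - 4)/(2*(-3 - 3)) = -1/(2*(-6)) = -(-1)/(2*6) = -½*(-⅙) = 1/12 ≈ 0.083333)
O(Z) = 1/12
r(V, Q) = 1/12 + V² (r(V, Q) = V*V + 1/12 = V² + 1/12 = 1/12 + V²)
r(151, 8) - 1*41134 = (1/12 + 151²) - 1*41134 = (1/12 + 22801) - 41134 = 273613/12 - 41134 = -219995/12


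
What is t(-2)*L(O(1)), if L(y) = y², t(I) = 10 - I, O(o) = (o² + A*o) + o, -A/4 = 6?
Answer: 5808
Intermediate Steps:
A = -24 (A = -4*6 = -24)
O(o) = o² - 23*o (O(o) = (o² - 24*o) + o = o² - 23*o)
t(-2)*L(O(1)) = (10 - 1*(-2))*(1*(-23 + 1))² = (10 + 2)*(1*(-22))² = 12*(-22)² = 12*484 = 5808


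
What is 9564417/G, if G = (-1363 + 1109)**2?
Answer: 9564417/64516 ≈ 148.25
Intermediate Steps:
G = 64516 (G = (-254)**2 = 64516)
9564417/G = 9564417/64516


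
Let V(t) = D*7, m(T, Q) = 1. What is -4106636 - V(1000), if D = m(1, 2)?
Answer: -4106643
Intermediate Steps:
D = 1
V(t) = 7 (V(t) = 1*7 = 7)
-4106636 - V(1000) = -4106636 - 1*7 = -4106636 - 7 = -4106643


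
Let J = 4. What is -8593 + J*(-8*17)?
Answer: -9137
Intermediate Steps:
-8593 + J*(-8*17) = -8593 + 4*(-8*17) = -8593 + 4*(-136) = -8593 - 544 = -9137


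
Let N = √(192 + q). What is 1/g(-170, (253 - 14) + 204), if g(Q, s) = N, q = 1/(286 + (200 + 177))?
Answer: √84397911/127297 ≈ 0.072168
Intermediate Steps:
q = 1/663 (q = 1/(286 + 377) = 1/663 ≈ 0.0015083)
N = √84397911/663 (N = √(192 + 1/663) = √(127297/663) = √84397911/663 ≈ 13.856)
g(Q, s) = √84397911/663
1/g(-170, (253 - 14) + 204) = 1/(√84397911/663) = √84397911/127297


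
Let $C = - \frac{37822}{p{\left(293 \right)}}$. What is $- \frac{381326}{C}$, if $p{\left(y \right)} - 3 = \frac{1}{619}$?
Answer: $\frac{354251854}{11705909} \approx 30.263$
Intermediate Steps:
$p{\left(y \right)} = \frac{1858}{619}$ ($p{\left(y \right)} = 3 + \frac{1}{619} = \frac{1858}{619}$)
$C = - \frac{11705909}{929}$ ($C = - \frac{37822}{\frac{1858}{619}} = \left(-37822\right) \frac{619}{1858} = - \frac{11705909}{929} \approx -12601.0$)
$- \frac{381326}{C} = - \frac{381326}{- \frac{11705909}{929}} = \left(-381326\right) \left(- \frac{929}{11705909}\right) = \frac{354251854}{11705909}$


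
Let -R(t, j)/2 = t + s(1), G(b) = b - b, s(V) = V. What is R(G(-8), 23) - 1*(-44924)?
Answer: 44922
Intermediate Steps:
G(b) = 0
R(t, j) = -2 - 2*t (R(t, j) = -2*(t + 1) = -2*(1 + t) = -2 - 2*t)
R(G(-8), 23) - 1*(-44924) = (-2 - 2*0) - 1*(-44924) = (-2 + 0) + 44924 = -2 + 44924 = 44922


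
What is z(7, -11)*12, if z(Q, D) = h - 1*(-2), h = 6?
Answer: 96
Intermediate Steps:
z(Q, D) = 8 (z(Q, D) = 6 - 1*(-2) = 6 + 2 = 8)
z(7, -11)*12 = 8*12 = 96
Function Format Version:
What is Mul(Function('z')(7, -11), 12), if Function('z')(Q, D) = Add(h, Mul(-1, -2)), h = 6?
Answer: 96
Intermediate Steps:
Function('z')(Q, D) = 8 (Function('z')(Q, D) = Add(6, Mul(-1, -2)) = Add(6, 2) = 8)
Mul(Function('z')(7, -11), 12) = Mul(8, 12) = 96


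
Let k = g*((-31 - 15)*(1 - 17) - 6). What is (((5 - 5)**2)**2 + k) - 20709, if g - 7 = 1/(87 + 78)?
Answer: -514621/33 ≈ -15595.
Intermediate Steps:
g = 1156/165 (g = 7 + 1/(87 + 78) = 7 + 1/165 = 1156/165 ≈ 7.0061)
k = 168776/33 (k = 1156*((-31 - 15)*(1 - 17) - 6)/165 = 1156*(-46*(-16) - 6)/165 = 1156*(736 - 6)/165 = (1156/165)*730 = 168776/33 ≈ 5114.4)
(((5 - 5)**2)**2 + k) - 20709 = (((5 - 5)**2)**2 + 168776/33) - 20709 = ((0**2)**2 + 168776/33) - 20709 = (0**2 + 168776/33) - 20709 = (0 + 168776/33) - 20709 = 168776/33 - 20709 = -514621/33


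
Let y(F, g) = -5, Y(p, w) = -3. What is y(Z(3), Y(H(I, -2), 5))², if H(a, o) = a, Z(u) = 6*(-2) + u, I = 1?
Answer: 25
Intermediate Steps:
Z(u) = -12 + u
y(Z(3), Y(H(I, -2), 5))² = (-5)² = 25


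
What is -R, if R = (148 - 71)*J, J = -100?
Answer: 7700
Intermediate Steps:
R = -7700 (R = (148 - 71)*(-100) = 77*(-100) = -7700)
-R = -1*(-7700) = 7700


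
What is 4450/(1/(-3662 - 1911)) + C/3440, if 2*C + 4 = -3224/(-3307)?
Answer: -141062538796501/5688040 ≈ -2.4800e+7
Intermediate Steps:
C = -5002/3307 (C = -2 + (-3224/(-3307))/2 = -2 + (-3224*(-1/3307))/2 = -2 + (½)*(3224/3307) = -2 + 1612/3307 = -5002/3307 ≈ -1.5125)
4450/(1/(-3662 - 1911)) + C/3440 = 4450/(1/(-3662 - 1911)) - 5002/3307/3440 = 4450/(1/(-5573)) - 5002/3307*1/3440 = 4450/(-1/5573) - 2501/5688040 = 4450*(-5573) - 2501/5688040 = -24799850 - 2501/5688040 = -141062538796501/5688040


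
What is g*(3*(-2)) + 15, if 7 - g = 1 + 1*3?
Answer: -3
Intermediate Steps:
g = 3 (g = 7 - (1 + 1*3) = 7 - (1 + 3) = 7 - 1*4 = 7 - 4 = 3)
g*(3*(-2)) + 15 = 3*(3*(-2)) + 15 = 3*(-6) + 15 = -18 + 15 = -3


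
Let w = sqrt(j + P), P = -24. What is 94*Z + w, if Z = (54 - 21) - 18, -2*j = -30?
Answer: 1410 + 3*I ≈ 1410.0 + 3.0*I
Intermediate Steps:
j = 15 (j = -1/2*(-30) = 15)
w = 3*I (w = sqrt(15 - 24) = sqrt(-9) = 3*I ≈ 3.0*I)
Z = 15 (Z = 33 - 18 = 15)
94*Z + w = 94*15 + 3*I = 1410 + 3*I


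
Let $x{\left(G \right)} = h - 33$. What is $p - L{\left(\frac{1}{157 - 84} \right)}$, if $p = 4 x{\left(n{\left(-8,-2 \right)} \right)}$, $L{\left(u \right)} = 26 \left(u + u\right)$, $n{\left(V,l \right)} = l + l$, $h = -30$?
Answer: $- \frac{18448}{73} \approx -252.71$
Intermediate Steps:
$n{\left(V,l \right)} = 2 l$
$x{\left(G \right)} = -63$ ($x{\left(G \right)} = -30 - 33 = -63$)
$L{\left(u \right)} = 52 u$ ($L{\left(u \right)} = 26 \cdot 2 u = 52 u$)
$p = -252$ ($p = 4 \left(-63\right) = -252$)
$p - L{\left(\frac{1}{157 - 84} \right)} = -252 - \frac{52}{157 - 84} = -252 - \frac{52}{73} = - \frac{18448}{73}$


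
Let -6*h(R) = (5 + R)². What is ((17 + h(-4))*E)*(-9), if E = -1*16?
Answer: 2424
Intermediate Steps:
h(R) = -(5 + R)²/6
E = -16
((17 + h(-4))*E)*(-9) = ((17 - (5 - 4)²/6)*(-16))*(-9) = ((17 - ⅙*1²)*(-16))*(-9) = ((17 - ⅙*1)*(-16))*(-9) = ((17 - ⅙)*(-16))*(-9) = ((101/6)*(-16))*(-9) = -808/3*(-9) = 2424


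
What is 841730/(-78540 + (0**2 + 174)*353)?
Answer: -420865/8559 ≈ -49.172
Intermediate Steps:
841730/(-78540 + (0**2 + 174)*353) = 841730/(-78540 + (0 + 174)*353) = 841730/(-78540 + 174*353) = 841730/(-78540 + 61422) = 841730/(-17118) = 841730*(-1/17118) = -420865/8559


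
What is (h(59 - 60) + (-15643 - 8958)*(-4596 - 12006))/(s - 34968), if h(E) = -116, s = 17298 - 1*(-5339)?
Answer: -408425686/12331 ≈ -33122.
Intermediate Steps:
s = 22637 (s = 17298 + 5339 = 22637)
(h(59 - 60) + (-15643 - 8958)*(-4596 - 12006))/(s - 34968) = (-116 + (-15643 - 8958)*(-4596 - 12006))/(22637 - 34968) = (-116 - 24601*(-16602))/(-12331) = (-116 + 408425802)*(-1/12331) = 408425686*(-1/12331) = -408425686/12331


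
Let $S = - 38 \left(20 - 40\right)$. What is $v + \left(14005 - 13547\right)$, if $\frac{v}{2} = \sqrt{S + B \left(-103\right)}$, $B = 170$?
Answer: $458 + 10 i \sqrt{670} \approx 458.0 + 258.84 i$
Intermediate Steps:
$S = 760$ ($S = \left(-38\right) \left(-20\right) = 760$)
$v = 10 i \sqrt{670}$ ($v = 2 \sqrt{760 + 170 \left(-103\right)} = 2 \sqrt{760 - 17510} = 2 \sqrt{-16750} = 2 \cdot 5 i \sqrt{670} = 10 i \sqrt{670} \approx 258.84 i$)
$v + \left(14005 - 13547\right) = 10 i \sqrt{670} + \left(14005 - 13547\right) = 10 i \sqrt{670} + 458 = 458 + 10 i \sqrt{670}$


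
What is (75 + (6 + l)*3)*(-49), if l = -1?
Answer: -4410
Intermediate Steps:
(75 + (6 + l)*3)*(-49) = (75 + (6 - 1)*3)*(-49) = (75 + 5*3)*(-49) = (75 + 15)*(-49) = 90*(-49) = -4410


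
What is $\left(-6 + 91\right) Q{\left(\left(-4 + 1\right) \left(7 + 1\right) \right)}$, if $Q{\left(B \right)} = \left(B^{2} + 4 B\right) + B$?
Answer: $38760$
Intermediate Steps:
$Q{\left(B \right)} = B^{2} + 5 B$
$\left(-6 + 91\right) Q{\left(\left(-4 + 1\right) \left(7 + 1\right) \right)} = \left(-6 + 91\right) \left(-4 + 1\right) \left(7 + 1\right) \left(5 + \left(-4 + 1\right) \left(7 + 1\right)\right) = 85 \left(-3\right) 8 \left(5 - 24\right) = 85 \left(- 24 \left(5 - 24\right)\right) = 85 \left(\left(-24\right) \left(-19\right)\right) = 85 \cdot 456 = 38760$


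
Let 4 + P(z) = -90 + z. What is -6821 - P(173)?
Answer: -6900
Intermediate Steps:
P(z) = -94 + z (P(z) = -4 + (-90 + z) = -94 + z)
-6821 - P(173) = -6821 - (-94 + 173) = -6821 - 1*79 = -6821 - 79 = -6900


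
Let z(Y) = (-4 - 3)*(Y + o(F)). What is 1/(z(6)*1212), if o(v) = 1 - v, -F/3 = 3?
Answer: -1/135744 ≈ -7.3668e-6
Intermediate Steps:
F = -9 (F = -3*3 = -9)
z(Y) = -70 - 7*Y (z(Y) = (-4 - 3)*(Y + (1 - 1*(-9))) = -7*(Y + (1 + 9)) = -7*(Y + 10) = -7*(10 + Y) = -70 - 7*Y)
1/(z(6)*1212) = 1/((-70 - 7*6)*1212) = 1/((-70 - 42)*1212) = 1/(-112*1212) = 1/(-135744) = -1/135744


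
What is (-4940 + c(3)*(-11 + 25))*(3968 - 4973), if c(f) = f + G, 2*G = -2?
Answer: 4936560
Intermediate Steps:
G = -1 (G = (1/2)*(-2) = -1)
c(f) = -1 + f (c(f) = f - 1 = -1 + f)
(-4940 + c(3)*(-11 + 25))*(3968 - 4973) = (-4940 + (-1 + 3)*(-11 + 25))*(3968 - 4973) = (-4940 + 2*14)*(-1005) = (-4940 + 28)*(-1005) = -4912*(-1005) = 4936560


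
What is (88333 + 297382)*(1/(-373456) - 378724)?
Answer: -54554276082178675/373456 ≈ -1.4608e+11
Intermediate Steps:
(88333 + 297382)*(1/(-373456) - 378724) = 385715*(-1/373456 - 378724) = 385715*(-141436750145/373456) = -54554276082178675/373456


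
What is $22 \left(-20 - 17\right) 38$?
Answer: $-30932$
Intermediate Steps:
$22 \left(-20 - 17\right) 38 = 22 \left(-37\right) 38 = \left(-814\right) 38 = -30932$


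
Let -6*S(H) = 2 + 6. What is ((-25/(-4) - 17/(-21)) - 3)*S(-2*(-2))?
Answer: -341/63 ≈ -5.4127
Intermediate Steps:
S(H) = -4/3 (S(H) = -(2 + 6)/6 = -1/6*8 = -4/3)
((-25/(-4) - 17/(-21)) - 3)*S(-2*(-2)) = ((-25/(-4) - 17/(-21)) - 3)*(-4/3) = ((-25*(-1/4) - 17*(-1/21)) - 3)*(-4/3) = ((25/4 + 17/21) - 3)*(-4/3) = (593/84 - 3)*(-4/3) = (341/84)*(-4/3) = -341/63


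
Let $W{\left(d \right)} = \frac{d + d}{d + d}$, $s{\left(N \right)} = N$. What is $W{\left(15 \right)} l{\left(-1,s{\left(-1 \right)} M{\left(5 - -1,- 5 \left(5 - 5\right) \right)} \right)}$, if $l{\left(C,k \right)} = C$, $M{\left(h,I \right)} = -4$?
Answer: $-1$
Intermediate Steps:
$W{\left(d \right)} = 1$ ($W{\left(d \right)} = \frac{2 d}{2 d} = 2 d \frac{1}{2 d} = 1$)
$W{\left(15 \right)} l{\left(-1,s{\left(-1 \right)} M{\left(5 - -1,- 5 \left(5 - 5\right) \right)} \right)} = 1 \left(-1\right) = -1$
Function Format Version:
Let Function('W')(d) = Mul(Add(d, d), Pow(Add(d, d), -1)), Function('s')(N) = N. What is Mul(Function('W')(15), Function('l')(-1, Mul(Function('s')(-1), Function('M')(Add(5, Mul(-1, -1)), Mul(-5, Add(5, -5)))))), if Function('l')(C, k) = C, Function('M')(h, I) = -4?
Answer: -1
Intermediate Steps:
Function('W')(d) = 1 (Function('W')(d) = Mul(Mul(2, d), Pow(Mul(2, d), -1)) = Mul(Mul(2, d), Mul(Rational(1, 2), Pow(d, -1))) = 1)
Mul(Function('W')(15), Function('l')(-1, Mul(Function('s')(-1), Function('M')(Add(5, Mul(-1, -1)), Mul(-5, Add(5, -5)))))) = Mul(1, -1) = -1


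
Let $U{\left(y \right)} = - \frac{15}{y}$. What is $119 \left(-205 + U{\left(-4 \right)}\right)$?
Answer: $- \frac{95795}{4} \approx -23949.0$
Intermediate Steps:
$119 \left(-205 + U{\left(-4 \right)}\right) = 119 \left(-205 - \frac{15}{-4}\right) = 119 \left(-205 - - \frac{15}{4}\right) = 119 \left(-205 + \frac{15}{4}\right) = 119 \left(- \frac{805}{4}\right) = - \frac{95795}{4}$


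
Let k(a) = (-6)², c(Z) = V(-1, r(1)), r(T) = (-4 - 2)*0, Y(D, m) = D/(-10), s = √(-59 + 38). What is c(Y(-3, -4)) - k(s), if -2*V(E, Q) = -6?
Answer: -33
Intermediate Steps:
s = I*√21 (s = √(-21) = I*√21 ≈ 4.5826*I)
Y(D, m) = -D/10 (Y(D, m) = D*(-⅒) = -D/10)
r(T) = 0 (r(T) = -6*0 = 0)
V(E, Q) = 3 (V(E, Q) = -½*(-6) = 3)
c(Z) = 3
k(a) = 36
c(Y(-3, -4)) - k(s) = 3 - 1*36 = 3 - 36 = -33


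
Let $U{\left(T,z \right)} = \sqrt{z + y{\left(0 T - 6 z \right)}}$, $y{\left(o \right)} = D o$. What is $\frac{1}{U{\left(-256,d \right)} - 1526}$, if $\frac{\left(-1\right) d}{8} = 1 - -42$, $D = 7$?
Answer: $- \frac{763}{1157286} - \frac{\sqrt{3526}}{1157286} \approx -0.00071061$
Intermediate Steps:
$d = -344$ ($d = - 8 \left(1 - -42\right) = - 8 \left(1 + 42\right) = \left(-8\right) 43 = -344$)
$y{\left(o \right)} = 7 o$
$U{\left(T,z \right)} = \sqrt{41} \sqrt{- z}$ ($U{\left(T,z \right)} = \sqrt{z + 7 \left(0 T - 6 z\right)} = \sqrt{z + 7 \left(0 - 6 z\right)} = \sqrt{z + 7 \left(- 6 z\right)} = \sqrt{z - 42 z} = \sqrt{- 41 z} = \sqrt{41} \sqrt{- z}$)
$\frac{1}{U{\left(-256,d \right)} - 1526} = \frac{1}{\sqrt{41} \sqrt{\left(-1\right) \left(-344\right)} - 1526} = \frac{1}{\sqrt{41} \sqrt{344} - 1526} = \frac{1}{\sqrt{41} \cdot 2 \sqrt{86} - 1526} = \frac{1}{2 \sqrt{3526} - 1526} = \frac{1}{-1526 + 2 \sqrt{3526}}$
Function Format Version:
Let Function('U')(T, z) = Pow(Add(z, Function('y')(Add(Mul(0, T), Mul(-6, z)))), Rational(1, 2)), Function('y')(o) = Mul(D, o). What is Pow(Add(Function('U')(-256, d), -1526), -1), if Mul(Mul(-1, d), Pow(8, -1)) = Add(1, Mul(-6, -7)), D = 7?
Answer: Add(Rational(-763, 1157286), Mul(Rational(-1, 1157286), Pow(3526, Rational(1, 2)))) ≈ -0.00071061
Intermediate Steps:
d = -344 (d = Mul(-8, Add(1, Mul(-6, -7))) = Mul(-8, Add(1, 42)) = Mul(-8, 43) = -344)
Function('y')(o) = Mul(7, o)
Function('U')(T, z) = Mul(Pow(41, Rational(1, 2)), Pow(Mul(-1, z), Rational(1, 2))) (Function('U')(T, z) = Pow(Add(z, Mul(7, Add(Mul(0, T), Mul(-6, z)))), Rational(1, 2)) = Pow(Add(z, Mul(7, Add(0, Mul(-6, z)))), Rational(1, 2)) = Pow(Add(z, Mul(7, Mul(-6, z))), Rational(1, 2)) = Pow(Add(z, Mul(-42, z)), Rational(1, 2)) = Pow(Mul(-41, z), Rational(1, 2)) = Mul(Pow(41, Rational(1, 2)), Pow(Mul(-1, z), Rational(1, 2))))
Pow(Add(Function('U')(-256, d), -1526), -1) = Pow(Add(Mul(Pow(41, Rational(1, 2)), Pow(Mul(-1, -344), Rational(1, 2))), -1526), -1) = Pow(Add(Mul(Pow(41, Rational(1, 2)), Pow(344, Rational(1, 2))), -1526), -1) = Pow(Add(Mul(Pow(41, Rational(1, 2)), Mul(2, Pow(86, Rational(1, 2)))), -1526), -1) = Pow(Add(Mul(2, Pow(3526, Rational(1, 2))), -1526), -1) = Pow(Add(-1526, Mul(2, Pow(3526, Rational(1, 2)))), -1)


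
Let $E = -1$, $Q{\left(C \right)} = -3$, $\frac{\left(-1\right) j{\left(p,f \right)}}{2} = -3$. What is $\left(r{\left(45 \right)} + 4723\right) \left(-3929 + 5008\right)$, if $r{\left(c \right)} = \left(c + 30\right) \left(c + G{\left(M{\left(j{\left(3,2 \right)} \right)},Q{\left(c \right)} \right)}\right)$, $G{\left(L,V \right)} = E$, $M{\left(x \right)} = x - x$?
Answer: $8656817$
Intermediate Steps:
$j{\left(p,f \right)} = 6$ ($j{\left(p,f \right)} = \left(-2\right) \left(-3\right) = 6$)
$M{\left(x \right)} = 0$
$G{\left(L,V \right)} = -1$
$r{\left(c \right)} = \left(-1 + c\right) \left(30 + c\right)$ ($r{\left(c \right)} = \left(c + 30\right) \left(c - 1\right) = \left(30 + c\right) \left(-1 + c\right) = \left(-1 + c\right) \left(30 + c\right)$)
$\left(r{\left(45 \right)} + 4723\right) \left(-3929 + 5008\right) = \left(\left(-30 + 45^{2} + 29 \cdot 45\right) + 4723\right) \left(-3929 + 5008\right) = \left(\left(-30 + 2025 + 1305\right) + 4723\right) 1079 = \left(3300 + 4723\right) 1079 = 8023 \cdot 1079 = 8656817$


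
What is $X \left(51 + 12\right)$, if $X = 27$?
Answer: $1701$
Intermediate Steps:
$X \left(51 + 12\right) = 27 \left(51 + 12\right) = 27 \cdot 63 = 1701$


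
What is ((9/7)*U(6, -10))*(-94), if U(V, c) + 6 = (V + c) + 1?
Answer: 7614/7 ≈ 1087.7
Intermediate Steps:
U(V, c) = -5 + V + c (U(V, c) = -6 + ((V + c) + 1) = -6 + (1 + V + c) = -5 + V + c)
((9/7)*U(6, -10))*(-94) = ((9/7)*(-5 + 6 - 10))*(-94) = ((9*(1/7))*(-9))*(-94) = ((9/7)*(-9))*(-94) = -81/7*(-94) = 7614/7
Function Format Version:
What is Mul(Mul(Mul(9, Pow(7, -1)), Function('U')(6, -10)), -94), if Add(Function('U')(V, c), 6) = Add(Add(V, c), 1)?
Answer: Rational(7614, 7) ≈ 1087.7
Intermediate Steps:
Function('U')(V, c) = Add(-5, V, c) (Function('U')(V, c) = Add(-6, Add(Add(V, c), 1)) = Add(-6, Add(1, V, c)) = Add(-5, V, c))
Mul(Mul(Mul(9, Pow(7, -1)), Function('U')(6, -10)), -94) = Mul(Mul(Mul(9, Pow(7, -1)), Add(-5, 6, -10)), -94) = Mul(Mul(Mul(9, Rational(1, 7)), -9), -94) = Mul(Mul(Rational(9, 7), -9), -94) = Mul(Rational(-81, 7), -94) = Rational(7614, 7)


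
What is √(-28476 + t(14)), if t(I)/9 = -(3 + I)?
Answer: 3*I*√3181 ≈ 169.2*I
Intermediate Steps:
t(I) = -27 - 9*I (t(I) = 9*(-(3 + I)) = 9*(-3 - I) = -27 - 9*I)
√(-28476 + t(14)) = √(-28476 + (-27 - 9*14)) = √(-28476 + (-27 - 126)) = √(-28476 - 153) = √(-28629) = 3*I*√3181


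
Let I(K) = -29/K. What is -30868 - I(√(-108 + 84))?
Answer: -30868 - 29*I*√6/12 ≈ -30868.0 - 5.9196*I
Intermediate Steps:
-30868 - I(√(-108 + 84)) = -30868 - (-29)/(√(-108 + 84)) = -30868 - (-29)/(√(-24)) = -30868 - (-29)/(2*I*√6) = -30868 - (-29)*(-I*√6/12) = -30868 - 29*I*√6/12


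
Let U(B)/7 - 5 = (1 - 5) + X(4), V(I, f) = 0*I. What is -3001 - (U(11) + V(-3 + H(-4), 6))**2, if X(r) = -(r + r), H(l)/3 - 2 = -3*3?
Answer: -5402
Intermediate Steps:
H(l) = -21 (H(l) = 6 + 3*(-3*3) = 6 + 3*(-9) = 6 - 27 = -21)
X(r) = -2*r
V(I, f) = 0
U(B) = -49 (U(B) = 35 + 7*((1 - 5) - 2*4) = 35 + 7*(-4 - 8) = 35 + 7*(-12) = 35 - 84 = -49)
-3001 - (U(11) + V(-3 + H(-4), 6))**2 = -3001 - (-49 + 0)**2 = -3001 - 1*(-49)**2 = -3001 - 1*2401 = -3001 - 2401 = -5402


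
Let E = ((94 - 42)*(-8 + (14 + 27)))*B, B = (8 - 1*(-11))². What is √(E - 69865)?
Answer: √549611 ≈ 741.36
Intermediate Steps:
B = 361 (B = (8 + 11)² = 19² = 361)
E = 619476 (E = ((94 - 42)*(-8 + (14 + 27)))*361 = (52*(-8 + 41))*361 = (52*33)*361 = 1716*361 = 619476)
√(E - 69865) = √(619476 - 69865) = √549611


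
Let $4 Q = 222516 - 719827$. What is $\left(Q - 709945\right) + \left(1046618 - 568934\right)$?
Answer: $- \frac{1426355}{4} \approx -3.5659 \cdot 10^{5}$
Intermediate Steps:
$Q = - \frac{497311}{4}$ ($Q = \frac{222516 - 719827}{4} = \frac{1}{4} \left(-497311\right) = - \frac{497311}{4} \approx -1.2433 \cdot 10^{5}$)
$\left(Q - 709945\right) + \left(1046618 - 568934\right) = \left(- \frac{497311}{4} - 709945\right) + \left(1046618 - 568934\right) = - \frac{3337091}{4} + 477684 = - \frac{1426355}{4}$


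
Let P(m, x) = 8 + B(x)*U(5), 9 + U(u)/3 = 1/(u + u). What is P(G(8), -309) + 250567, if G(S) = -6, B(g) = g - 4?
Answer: 2589321/10 ≈ 2.5893e+5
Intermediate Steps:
B(g) = -4 + g
U(u) = -27 + 3/(2*u) (U(u) = -27 + 3/(u + u) = -27 + 3/((2*u)) = -27 + 3*(1/(2*u)) = -27 + 3/(2*u))
P(m, x) = 574/5 - 267*x/10 (P(m, x) = 8 + (-4 + x)*(-27 + (3/2)/5) = 8 + (-4 + x)*(-27 + (3/2)*(1/5)) = 8 + (-4 + x)*(-27 + 3/10) = 8 + (-4 + x)*(-267/10) = 8 + (534/5 - 267*x/10) = 574/5 - 267*x/10)
P(G(8), -309) + 250567 = (574/5 - 267/10*(-309)) + 250567 = (574/5 + 82503/10) + 250567 = 83651/10 + 250567 = 2589321/10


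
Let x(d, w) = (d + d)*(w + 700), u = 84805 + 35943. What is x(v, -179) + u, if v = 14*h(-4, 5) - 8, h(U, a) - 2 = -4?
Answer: 83236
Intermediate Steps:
h(U, a) = -2 (h(U, a) = 2 - 4 = -2)
u = 120748
v = -36 (v = 14*(-2) - 8 = -28 - 8 = -36)
x(d, w) = 2*d*(700 + w) (x(d, w) = (2*d)*(700 + w) = 2*d*(700 + w))
x(v, -179) + u = 2*(-36)*(700 - 179) + 120748 = 2*(-36)*521 + 120748 = -37512 + 120748 = 83236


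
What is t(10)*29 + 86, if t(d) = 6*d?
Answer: 1826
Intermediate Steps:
t(10)*29 + 86 = (6*10)*29 + 86 = 60*29 + 86 = 1740 + 86 = 1826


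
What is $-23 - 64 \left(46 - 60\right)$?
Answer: $873$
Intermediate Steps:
$-23 - 64 \left(46 - 60\right) = -23 - -896 = -23 + 896 = 873$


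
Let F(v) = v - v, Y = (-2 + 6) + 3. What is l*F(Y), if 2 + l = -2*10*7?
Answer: 0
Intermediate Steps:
Y = 7 (Y = 4 + 3 = 7)
l = -142 (l = -2 - 2*10*7 = -2 - 20*7 = -2 - 140 = -142)
F(v) = 0
l*F(Y) = -142*0 = 0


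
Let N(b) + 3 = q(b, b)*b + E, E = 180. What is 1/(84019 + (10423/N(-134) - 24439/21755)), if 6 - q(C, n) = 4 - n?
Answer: 77730615/6530806571611 ≈ 1.1902e-5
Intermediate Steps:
q(C, n) = 2 + n (q(C, n) = 6 - (4 - n) = 6 + (-4 + n) = 2 + n)
N(b) = 177 + b*(2 + b) (N(b) = -3 + ((2 + b)*b + 180) = -3 + (b*(2 + b) + 180) = -3 + (180 + b*(2 + b)) = 177 + b*(2 + b))
1/(84019 + (10423/N(-134) - 24439/21755)) = 1/(84019 + (10423/(177 - 134*(2 - 134)) - 24439/21755)) = 1/(84019 + (10423/(177 - 134*(-132)) - 24439*1/21755)) = 1/(84019 + (10423/(177 + 17688) - 24439/21755)) = 1/(84019 + (10423/17865 - 24439/21755)) = 1/(84019 - 41970074/77730615) = 1/(6530806571611/77730615) = 77730615/6530806571611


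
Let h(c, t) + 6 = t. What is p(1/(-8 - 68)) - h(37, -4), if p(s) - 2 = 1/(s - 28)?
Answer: 25472/2129 ≈ 11.964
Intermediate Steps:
h(c, t) = -6 + t
p(s) = 2 + 1/(-28 + s) (p(s) = 2 + 1/(s - 28) = 2 + 1/(-28 + s))
p(1/(-8 - 68)) - h(37, -4) = (-55 + 2/(-8 - 68))/(-28 + 1/(-8 - 68)) - (-6 - 4) = (-55 + 2/(-76))/(-28 + 1/(-76)) - 1*(-10) = (-55 + 2*(-1/76))/(-28 - 1/76) + 10 = (-55 - 1/38)/(-2129/76) + 10 = -76/2129*(-2091/38) + 10 = 4182/2129 + 10 = 25472/2129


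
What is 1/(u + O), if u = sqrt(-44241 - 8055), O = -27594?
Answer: -4599/126913522 - I*sqrt(13074)/380740566 ≈ -3.6237e-5 - 3.0031e-7*I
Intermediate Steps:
u = 2*I*sqrt(13074) (u = sqrt(-52296) = 2*I*sqrt(13074) ≈ 228.68*I)
1/(u + O) = 1/(2*I*sqrt(13074) - 27594) = 1/(-27594 + 2*I*sqrt(13074))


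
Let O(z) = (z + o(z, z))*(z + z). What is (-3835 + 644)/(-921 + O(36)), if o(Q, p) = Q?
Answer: -3191/4263 ≈ -0.74853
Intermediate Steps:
O(z) = 4*z**2 (O(z) = (z + z)*(z + z) = (2*z)*(2*z) = 4*z**2)
(-3835 + 644)/(-921 + O(36)) = (-3835 + 644)/(-921 + 4*36**2) = -3191/(-921 + 4*1296) = -3191/(-921 + 5184) = -3191/4263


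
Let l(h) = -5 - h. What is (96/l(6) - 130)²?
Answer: 2328676/121 ≈ 19245.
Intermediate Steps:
(96/l(6) - 130)² = (96/(-5 - 1*6) - 130)² = (96/(-5 - 6) - 130)² = (96/(-11) - 130)² = (96*(-1/11) - 130)² = (-96/11 - 130)² = (-1526/11)² = 2328676/121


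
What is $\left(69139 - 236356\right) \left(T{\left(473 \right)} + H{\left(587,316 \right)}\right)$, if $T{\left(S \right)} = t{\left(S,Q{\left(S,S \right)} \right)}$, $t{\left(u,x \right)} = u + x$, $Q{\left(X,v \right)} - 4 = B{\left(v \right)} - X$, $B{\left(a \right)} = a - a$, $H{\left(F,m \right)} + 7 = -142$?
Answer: $24246465$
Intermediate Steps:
$H{\left(F,m \right)} = -149$ ($H{\left(F,m \right)} = -7 - 142 = -149$)
$B{\left(a \right)} = 0$
$Q{\left(X,v \right)} = 4 - X$ ($Q{\left(X,v \right)} = 4 + \left(0 - X\right) = 4 - X$)
$T{\left(S \right)} = 4$ ($T{\left(S \right)} = S - \left(-4 + S\right) = 4$)
$\left(69139 - 236356\right) \left(T{\left(473 \right)} + H{\left(587,316 \right)}\right) = \left(69139 - 236356\right) \left(4 - 149\right) = \left(-167217\right) \left(-145\right) = 24246465$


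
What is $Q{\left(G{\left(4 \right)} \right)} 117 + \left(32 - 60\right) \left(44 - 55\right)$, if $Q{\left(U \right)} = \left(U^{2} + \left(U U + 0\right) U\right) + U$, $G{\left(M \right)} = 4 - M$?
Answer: $308$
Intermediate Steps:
$Q{\left(U \right)} = U + U^{2} + U^{3}$ ($Q{\left(U \right)} = \left(U^{2} + \left(U^{2} + 0\right) U\right) + U = \left(U^{2} + U^{2} U\right) + U = \left(U^{2} + U^{3}\right) + U = U + U^{2} + U^{3}$)
$Q{\left(G{\left(4 \right)} \right)} 117 + \left(32 - 60\right) \left(44 - 55\right) = \left(4 - 4\right) \left(1 + \left(4 - 4\right) + \left(4 - 4\right)^{2}\right) 117 + \left(32 - 60\right) \left(44 - 55\right) = \left(4 - 4\right) \left(1 + \left(4 - 4\right) + \left(4 - 4\right)^{2}\right) 117 - -308 = 0 \left(1 + 0 + 0^{2}\right) 117 + 308 = 0 \left(1 + 0 + 0\right) 117 + 308 = 0 \cdot 1 \cdot 117 + 308 = 0 \cdot 117 + 308 = 0 + 308 = 308$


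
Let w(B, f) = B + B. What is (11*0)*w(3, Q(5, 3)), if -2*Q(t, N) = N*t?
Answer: 0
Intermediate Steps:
Q(t, N) = -N*t/2
w(B, f) = 2*B
(11*0)*w(3, Q(5, 3)) = (11*0)*(2*3) = 0*6 = 0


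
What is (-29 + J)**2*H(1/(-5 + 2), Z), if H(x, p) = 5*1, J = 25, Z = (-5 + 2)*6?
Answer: 80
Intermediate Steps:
Z = -18 (Z = -3*6 = -18)
H(x, p) = 5
(-29 + J)**2*H(1/(-5 + 2), Z) = (-29 + 25)**2*5 = (-4)**2*5 = 16*5 = 80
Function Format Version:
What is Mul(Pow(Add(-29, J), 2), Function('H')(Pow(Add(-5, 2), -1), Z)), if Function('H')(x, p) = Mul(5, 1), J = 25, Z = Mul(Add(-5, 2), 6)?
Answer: 80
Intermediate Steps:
Z = -18 (Z = Mul(-3, 6) = -18)
Function('H')(x, p) = 5
Mul(Pow(Add(-29, J), 2), Function('H')(Pow(Add(-5, 2), -1), Z)) = Mul(Pow(Add(-29, 25), 2), 5) = Mul(Pow(-4, 2), 5) = Mul(16, 5) = 80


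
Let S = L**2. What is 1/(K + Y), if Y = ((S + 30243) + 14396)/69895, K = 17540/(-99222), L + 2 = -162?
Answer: 693512169/587188747 ≈ 1.1811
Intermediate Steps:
L = -164 (L = -2 - 162 = -164)
S = 26896 (S = (-164)**2 = 26896)
K = -8770/49611 (K = 17540*(-1/99222) = -8770/49611 ≈ -0.17678)
Y = 14307/13979 (Y = ((26896 + 30243) + 14396)/69895 = (57139 + 14396)*(1/69895) = 71535*(1/69895) = 14307/13979 ≈ 1.0235)
1/(K + Y) = 1/(-8770/49611 + 14307/13979) = 1/(587188747/693512169) = 693512169/587188747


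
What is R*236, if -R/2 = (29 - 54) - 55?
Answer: 37760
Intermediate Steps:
R = 160 (R = -2*((29 - 54) - 55) = -2*(-25 - 55) = -2*(-80) = 160)
R*236 = 160*236 = 37760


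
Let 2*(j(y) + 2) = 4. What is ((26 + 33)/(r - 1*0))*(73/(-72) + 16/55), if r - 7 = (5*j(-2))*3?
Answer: -24131/3960 ≈ -6.0937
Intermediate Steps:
j(y) = 0 (j(y) = -2 + (1/2)*4 = -2 + 2 = 0)
r = 7 (r = 7 + (5*0)*3 = 7 + 0*3 = 7 + 0 = 7)
((26 + 33)/(r - 1*0))*(73/(-72) + 16/55) = ((26 + 33)/(7 - 1*0))*(73/(-72) + 16/55) = (59/(7 + 0))*(73*(-1/72) + 16*(1/55)) = (59/7)*(-73/72 + 16/55) = (59*(1/7))*(-2863/3960) = (59/7)*(-2863/3960) = -24131/3960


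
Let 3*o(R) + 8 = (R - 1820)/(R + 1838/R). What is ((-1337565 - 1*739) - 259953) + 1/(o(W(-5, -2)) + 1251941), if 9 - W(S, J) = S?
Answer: -2034928096244230/1273217071 ≈ -1.5983e+6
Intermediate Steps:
W(S, J) = 9 - S
o(R) = -8/3 + (-1820 + R)/(3*(R + 1838/R)) (o(R) = -8/3 + ((R - 1820)/(R + 1838/R))/3 = -8/3 + ((-1820 + R)/(R + 1838/R))/3 = -8/3 + (-1820 + R)/(3*(R + 1838/R)))
((-1337565 - 1*739) - 259953) + 1/(o(W(-5, -2)) + 1251941) = ((-1337565 - 1*739) - 259953) + 1/((-14704 - 1820*(9 - 1*(-5)) - 7*(9 - 1*(-5))²)/(3*(1838 + (9 - 1*(-5))²)) + 1251941) = ((-1337565 - 739) - 259953) + 1/((-14704 - 1820*(9 + 5) - 7*(9 + 5)²)/(3*(1838 + (9 + 5)²)) + 1251941) = (-1338304 - 259953) + 1/((-14704 - 1820*14 - 7*14²)/(3*(1838 + 14²)) + 1251941) = -1598257 + 1/((-14704 - 25480 - 7*196)/(3*(1838 + 196)) + 1251941) = -1598257 + 1/((⅓)*(-14704 - 25480 - 1372)/2034 + 1251941) = -1598257 + 1/((⅓)*(1/2034)*(-41556) + 1251941) = -1598257 + 1/(-6926/1017 + 1251941) = -1598257 + 1/(1273217071/1017) = -1598257 + 1017/1273217071 = -2034928096244230/1273217071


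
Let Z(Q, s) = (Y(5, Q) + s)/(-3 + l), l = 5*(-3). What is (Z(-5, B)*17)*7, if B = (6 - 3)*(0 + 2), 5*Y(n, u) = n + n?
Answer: -476/9 ≈ -52.889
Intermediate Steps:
l = -15
Y(n, u) = 2*n/5 (Y(n, u) = (n + n)/5 = (2*n)/5 = 2*n/5)
B = 6 (B = 3*2 = 6)
Z(Q, s) = -⅑ - s/18 (Z(Q, s) = ((⅖)*5 + s)/(-3 - 15) = (2 + s)/(-18) = (2 + s)*(-1/18) = -⅑ - s/18)
(Z(-5, B)*17)*7 = ((-⅑ - 1/18*6)*17)*7 = ((-⅑ - ⅓)*17)*7 = -4/9*17*7 = -68/9*7 = -476/9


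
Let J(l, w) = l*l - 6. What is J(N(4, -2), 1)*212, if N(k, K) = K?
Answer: -424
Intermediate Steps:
J(l, w) = -6 + l² (J(l, w) = l² - 6 = -6 + l²)
J(N(4, -2), 1)*212 = (-6 + (-2)²)*212 = (-6 + 4)*212 = -2*212 = -424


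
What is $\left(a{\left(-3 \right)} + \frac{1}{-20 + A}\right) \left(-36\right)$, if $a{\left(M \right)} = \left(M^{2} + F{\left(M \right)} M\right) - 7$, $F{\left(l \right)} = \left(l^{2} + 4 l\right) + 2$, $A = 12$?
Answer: $- \frac{351}{2} \approx -175.5$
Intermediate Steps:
$F{\left(l \right)} = 2 + l^{2} + 4 l$
$a{\left(M \right)} = -7 + M^{2} + M \left(2 + M^{2} + 4 M\right)$ ($a{\left(M \right)} = \left(M^{2} + \left(2 + M^{2} + 4 M\right) M\right) - 7 = \left(M^{2} + M \left(2 + M^{2} + 4 M\right)\right) - 7 = -7 + M^{2} + M \left(2 + M^{2} + 4 M\right)$)
$\left(a{\left(-3 \right)} + \frac{1}{-20 + A}\right) \left(-36\right) = \left(\left(-7 + \left(-3\right)^{3} + 2 \left(-3\right) + 5 \left(-3\right)^{2}\right) + \frac{1}{-20 + 12}\right) \left(-36\right) = \left(\left(-7 - 27 - 6 + 5 \cdot 9\right) + \frac{1}{-8}\right) \left(-36\right) = \left(\left(-7 - 27 - 6 + 45\right) - \frac{1}{8}\right) \left(-36\right) = \left(5 - \frac{1}{8}\right) \left(-36\right) = \frac{39}{8} \left(-36\right) = - \frac{351}{2}$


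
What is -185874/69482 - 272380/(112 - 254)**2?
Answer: -2834183812/175129381 ≈ -16.183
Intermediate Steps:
-185874/69482 - 272380/(112 - 254)**2 = -185874*1/69482 - 272380/((-142)**2) = -92937/34741 - 272380/20164 = -92937/34741 - 272380*1/20164 = -92937/34741 - 68095/5041 = -2834183812/175129381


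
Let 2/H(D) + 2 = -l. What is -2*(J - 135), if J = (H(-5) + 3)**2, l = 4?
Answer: 2302/9 ≈ 255.78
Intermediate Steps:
H(D) = -1/3 (H(D) = 2/(-2 - 1*4) = 2/(-2 - 4) = 2/(-6) = 2*(-1/6) = -1/3)
J = 64/9 (J = (-1/3 + 3)**2 = (8/3)**2 = 64/9 ≈ 7.1111)
-2*(J - 135) = -2*(64/9 - 135) = -2*(-1151/9) = 2302/9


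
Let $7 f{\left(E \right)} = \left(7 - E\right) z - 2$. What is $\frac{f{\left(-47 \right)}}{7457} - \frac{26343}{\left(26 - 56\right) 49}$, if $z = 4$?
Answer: $\frac{65494897}{3653930} \approx 17.924$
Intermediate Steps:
$f{\left(E \right)} = \frac{26}{7} - \frac{4 E}{7}$ ($f{\left(E \right)} = \frac{\left(7 - E\right) 4 - 2}{7} = \frac{\left(28 - 4 E\right) - 2}{7} = \frac{26 - 4 E}{7} = \frac{26}{7} - \frac{4 E}{7}$)
$\frac{f{\left(-47 \right)}}{7457} - \frac{26343}{\left(26 - 56\right) 49} = \frac{\frac{26}{7} - - \frac{188}{7}}{7457} - \frac{26343}{\left(26 - 56\right) 49} = \left(\frac{26}{7} + \frac{188}{7}\right) \frac{1}{7457} - \frac{26343}{\left(-30\right) 49} = \frac{214}{7} \cdot \frac{1}{7457} - \frac{26343}{-1470} = \frac{214}{52199} - - \frac{8781}{490} = \frac{214}{52199} + \frac{8781}{490} = \frac{65494897}{3653930}$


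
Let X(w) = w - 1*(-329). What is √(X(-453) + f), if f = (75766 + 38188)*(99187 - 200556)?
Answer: 5*I*√462056126 ≈ 1.0748e+5*I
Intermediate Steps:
X(w) = 329 + w (X(w) = w + 329 = 329 + w)
f = -11551403026 (f = 113954*(-101369) = -11551403026)
√(X(-453) + f) = √((329 - 453) - 11551403026) = √(-124 - 11551403026) = √(-11551403150) = 5*I*√462056126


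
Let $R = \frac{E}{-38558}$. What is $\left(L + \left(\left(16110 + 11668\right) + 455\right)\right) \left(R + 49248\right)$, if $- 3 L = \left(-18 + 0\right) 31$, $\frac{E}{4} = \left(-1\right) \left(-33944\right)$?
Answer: $\frac{26980552535376}{19279} \approx 1.3995 \cdot 10^{9}$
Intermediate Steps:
$E = 135776$ ($E = 4 \left(\left(-1\right) \left(-33944\right)\right) = 4 \cdot 33944 = 135776$)
$L = 186$ ($L = - \frac{\left(-18 + 0\right) 31}{3} = - \frac{\left(-18\right) 31}{3} = \left(- \frac{1}{3}\right) \left(-558\right) = 186$)
$R = - \frac{67888}{19279}$ ($R = \frac{135776}{-38558} = 135776 \left(- \frac{1}{38558}\right) = - \frac{67888}{19279} \approx -3.5213$)
$\left(L + \left(\left(16110 + 11668\right) + 455\right)\right) \left(R + 49248\right) = \left(186 + \left(\left(16110 + 11668\right) + 455\right)\right) \left(- \frac{67888}{19279} + 49248\right) = \left(186 + \left(27778 + 455\right)\right) \frac{949384304}{19279} = \left(186 + 28233\right) \frac{949384304}{19279} = 28419 \cdot \frac{949384304}{19279} = \frac{26980552535376}{19279}$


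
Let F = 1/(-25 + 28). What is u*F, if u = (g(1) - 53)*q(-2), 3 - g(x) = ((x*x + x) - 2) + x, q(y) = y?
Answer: 34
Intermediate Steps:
F = ⅓ (F = 1/3 = ⅓ ≈ 0.33333)
g(x) = 5 - x² - 2*x (g(x) = 3 - (((x*x + x) - 2) + x) = 3 - (((x² + x) - 2) + x) = 3 - (((x + x²) - 2) + x) = 3 - ((-2 + x + x²) + x) = 3 - (-2 + x² + 2*x) = 3 + (2 - x² - 2*x) = 5 - x² - 2*x)
u = 102 (u = ((5 - 1*1² - 2*1) - 53)*(-2) = ((5 - 1*1 - 2) - 53)*(-2) = ((5 - 1 - 2) - 53)*(-2) = (2 - 53)*(-2) = -51*(-2) = 102)
u*F = 102*(⅓) = 34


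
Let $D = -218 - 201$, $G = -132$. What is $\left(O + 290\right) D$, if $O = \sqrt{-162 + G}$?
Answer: $-121510 - 2933 i \sqrt{6} \approx -1.2151 \cdot 10^{5} - 7184.4 i$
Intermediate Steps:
$O = 7 i \sqrt{6}$ ($O = \sqrt{-162 - 132} = \sqrt{-294} = 7 i \sqrt{6} \approx 17.146 i$)
$D = -419$ ($D = -218 - 201 = -419$)
$\left(O + 290\right) D = \left(7 i \sqrt{6} + 290\right) \left(-419\right) = \left(290 + 7 i \sqrt{6}\right) \left(-419\right) = -121510 - 2933 i \sqrt{6}$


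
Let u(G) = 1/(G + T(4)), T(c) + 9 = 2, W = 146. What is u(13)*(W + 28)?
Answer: 29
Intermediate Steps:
T(c) = -7 (T(c) = -9 + 2 = -7)
u(G) = 1/(-7 + G) (u(G) = 1/(G - 7) = 1/(-7 + G))
u(13)*(W + 28) = (146 + 28)/(-7 + 13) = 174/6 = (⅙)*174 = 29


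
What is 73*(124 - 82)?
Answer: 3066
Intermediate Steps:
73*(124 - 82) = 73*42 = 3066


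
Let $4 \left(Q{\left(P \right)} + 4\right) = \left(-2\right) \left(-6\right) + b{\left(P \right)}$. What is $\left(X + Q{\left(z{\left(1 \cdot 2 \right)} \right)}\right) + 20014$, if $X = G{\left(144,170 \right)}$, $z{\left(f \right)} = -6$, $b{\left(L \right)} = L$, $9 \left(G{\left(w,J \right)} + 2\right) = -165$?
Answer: $\frac{119947}{6} \approx 19991.0$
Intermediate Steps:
$G{\left(w,J \right)} = - \frac{61}{3}$ ($G{\left(w,J \right)} = -2 + \frac{1}{9} \left(-165\right) = -2 - \frac{55}{3} = - \frac{61}{3}$)
$X = - \frac{61}{3} \approx -20.333$
$Q{\left(P \right)} = -1 + \frac{P}{4}$ ($Q{\left(P \right)} = -4 + \frac{\left(-2\right) \left(-6\right) + P}{4} = -4 + \frac{12 + P}{4} = -4 + \left(3 + \frac{P}{4}\right) = -1 + \frac{P}{4}$)
$\left(X + Q{\left(z{\left(1 \cdot 2 \right)} \right)}\right) + 20014 = \left(- \frac{61}{3} + \left(-1 + \frac{1}{4} \left(-6\right)\right)\right) + 20014 = \left(- \frac{61}{3} - \frac{5}{2}\right) + 20014 = - \frac{137}{6} + 20014 = \frac{119947}{6}$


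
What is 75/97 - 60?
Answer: -5745/97 ≈ -59.227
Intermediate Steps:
75/97 - 60 = -5745/97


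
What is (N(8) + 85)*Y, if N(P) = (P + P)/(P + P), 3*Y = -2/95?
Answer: -172/285 ≈ -0.60351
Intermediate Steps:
Y = -2/285 (Y = (-2/95)/3 = (-2*1/95)/3 = (⅓)*(-2/95) = -2/285 ≈ -0.0070175)
N(P) = 1 (N(P) = (2*P)/((2*P)) = (2*P)*(1/(2*P)) = 1)
(N(8) + 85)*Y = (1 + 85)*(-2/285) = 86*(-2/285) = -172/285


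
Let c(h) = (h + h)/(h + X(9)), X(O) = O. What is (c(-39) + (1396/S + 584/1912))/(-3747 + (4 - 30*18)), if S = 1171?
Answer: -5733932/5993394635 ≈ -0.00095671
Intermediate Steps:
c(h) = 2*h/(9 + h) (c(h) = (h + h)/(h + 9) = (2*h)/(9 + h) = 2*h/(9 + h))
(c(-39) + (1396/S + 584/1912))/(-3747 + (4 - 30*18)) = (2*(-39)/(9 - 39) + (1396/1171 + 584/1912))/(-3747 + (4 - 30*18)) = (2*(-39)/(-30) + (1396*(1/1171) + 584*(1/1912)))/(-3747 + (4 - 540)) = (2*(-39)*(-1/30) + (1396/1171 + 73/239))/(-3747 - 536) = (13/5 + 419127/279869)/(-4283) = (5733932/1399345)*(-1/4283) = -5733932/5993394635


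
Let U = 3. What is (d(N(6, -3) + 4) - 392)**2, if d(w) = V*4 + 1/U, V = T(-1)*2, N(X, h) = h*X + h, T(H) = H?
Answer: 1437601/9 ≈ 1.5973e+5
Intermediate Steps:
N(X, h) = h + X*h (N(X, h) = X*h + h = h + X*h)
V = -2 (V = -1*2 = -2)
d(w) = -23/3 (d(w) = -2*4 + 1/3 = -8 + 1/3 = -23/3)
(d(N(6, -3) + 4) - 392)**2 = (-23/3 - 392)**2 = (-1199/3)**2 = 1437601/9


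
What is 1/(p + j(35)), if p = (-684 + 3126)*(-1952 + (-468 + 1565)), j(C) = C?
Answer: -1/2087875 ≈ -4.7896e-7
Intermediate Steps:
p = -2087910 (p = 2442*(-1952 + 1097) = 2442*(-855) = -2087910)
1/(p + j(35)) = 1/(-2087910 + 35) = 1/(-2087875) = -1/2087875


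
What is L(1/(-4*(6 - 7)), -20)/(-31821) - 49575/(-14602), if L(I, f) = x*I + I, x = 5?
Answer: 262917362/77441707 ≈ 3.3950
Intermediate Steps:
L(I, f) = 6*I (L(I, f) = 5*I + I = 6*I)
L(1/(-4*(6 - 7)), -20)/(-31821) - 49575/(-14602) = (6/((-4*(6 - 7))))/(-31821) - 49575/(-14602) = (6/((-4*(-1))))*(-1/31821) - 49575*(-1/14602) = (6/4)*(-1/31821) + 49575/14602 = (6*(¼))*(-1/31821) + 49575/14602 = (3/2)*(-1/31821) + 49575/14602 = -1/21214 + 49575/14602 = 262917362/77441707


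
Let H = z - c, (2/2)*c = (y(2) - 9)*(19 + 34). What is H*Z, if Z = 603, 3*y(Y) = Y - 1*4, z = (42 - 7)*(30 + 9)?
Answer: 1132032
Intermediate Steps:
z = 1365 (z = 35*39 = 1365)
y(Y) = -4/3 + Y/3 (y(Y) = (Y - 1*4)/3 = (Y - 4)/3 = (-4 + Y)/3 = -4/3 + Y/3)
c = -1537/3 (c = ((-4/3 + (⅓)*2) - 9)*(19 + 34) = ((-4/3 + ⅔) - 9)*53 = (-⅔ - 9)*53 = -29/3*53 = -1537/3 ≈ -512.33)
H = 5632/3 (H = 1365 - 1*(-1537/3) = 1365 + 1537/3 = 5632/3 ≈ 1877.3)
H*Z = (5632/3)*603 = 1132032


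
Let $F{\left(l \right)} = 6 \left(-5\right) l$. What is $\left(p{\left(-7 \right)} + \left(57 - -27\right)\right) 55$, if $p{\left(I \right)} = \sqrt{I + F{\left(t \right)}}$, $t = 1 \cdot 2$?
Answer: $4620 + 55 i \sqrt{67} \approx 4620.0 + 450.19 i$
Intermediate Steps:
$t = 2$
$F{\left(l \right)} = - 30 l$
$p{\left(I \right)} = \sqrt{-60 + I}$ ($p{\left(I \right)} = \sqrt{I - 60} = \sqrt{-60 + I}$)
$\left(p{\left(-7 \right)} + \left(57 - -27\right)\right) 55 = \left(\sqrt{-60 - 7} + \left(57 - -27\right)\right) 55 = \left(\sqrt{-67} + \left(57 + 27\right)\right) 55 = \left(i \sqrt{67} + 84\right) 55 = \left(84 + i \sqrt{67}\right) 55 = 4620 + 55 i \sqrt{67}$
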